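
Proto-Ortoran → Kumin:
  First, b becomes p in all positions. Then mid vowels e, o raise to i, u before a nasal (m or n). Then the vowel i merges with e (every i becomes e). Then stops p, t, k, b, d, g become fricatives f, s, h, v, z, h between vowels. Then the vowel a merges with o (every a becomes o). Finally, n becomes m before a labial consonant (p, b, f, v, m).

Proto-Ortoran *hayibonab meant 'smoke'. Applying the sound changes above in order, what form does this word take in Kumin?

Kumin: *hayibonab > hayiponap > hayipunap > hayepunap > hayefunap > hoyefunop  (by unconditioned shift, pre-nasal raising, vowel merger, intervocalic lenition, vowel merger)

hoyefunop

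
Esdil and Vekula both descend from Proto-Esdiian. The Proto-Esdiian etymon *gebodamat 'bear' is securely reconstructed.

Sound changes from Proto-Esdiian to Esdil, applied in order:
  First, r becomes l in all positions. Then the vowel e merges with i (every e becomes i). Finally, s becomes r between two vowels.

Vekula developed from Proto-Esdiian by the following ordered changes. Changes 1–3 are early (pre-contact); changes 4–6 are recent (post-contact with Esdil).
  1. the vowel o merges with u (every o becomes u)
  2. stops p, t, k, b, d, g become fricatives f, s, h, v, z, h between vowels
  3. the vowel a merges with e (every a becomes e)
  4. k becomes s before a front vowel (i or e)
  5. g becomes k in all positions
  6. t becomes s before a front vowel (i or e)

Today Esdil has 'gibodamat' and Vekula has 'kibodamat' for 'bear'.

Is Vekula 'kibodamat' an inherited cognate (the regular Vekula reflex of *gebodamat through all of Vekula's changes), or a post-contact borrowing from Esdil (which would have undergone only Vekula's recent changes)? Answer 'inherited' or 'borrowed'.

If inherited, *gebodamat would pass through all of Vekula's changes:
Vekula: start from *gebodamat.
  rule 1 (vowel merger): gebodamat → gebudamat
  rule 2 (intervocalic lenition): gebudamat → gevuzamat
  rule 3 (vowel merger): gevuzamat → gevuzemet
  rule 4: no change — gevuzemet
  rule 5 (unconditioned shift): gevuzemet → kevuzemet
  rule 6: no change — kevuzemet
  ⇒ Vekula kevuzemet
If borrowed from Esdil 'gibodamat' after the early changes, it would undergo only the recent ones:
  rule 4 (palatalisation): no change (gibodamat)
  rule 5 (unconditioned shift): gibodamat → kibodamat
  rule 6 (palatalisation): no change (kibodamat)
  ⇒ as a loan: kibodamat
Vekula 'kibodamat' matches the loan outcome 'kibodamat', not the inherited 'kevuzemet' — it skipped the early Vekula changes, so it was borrowed from Esdil.

borrowed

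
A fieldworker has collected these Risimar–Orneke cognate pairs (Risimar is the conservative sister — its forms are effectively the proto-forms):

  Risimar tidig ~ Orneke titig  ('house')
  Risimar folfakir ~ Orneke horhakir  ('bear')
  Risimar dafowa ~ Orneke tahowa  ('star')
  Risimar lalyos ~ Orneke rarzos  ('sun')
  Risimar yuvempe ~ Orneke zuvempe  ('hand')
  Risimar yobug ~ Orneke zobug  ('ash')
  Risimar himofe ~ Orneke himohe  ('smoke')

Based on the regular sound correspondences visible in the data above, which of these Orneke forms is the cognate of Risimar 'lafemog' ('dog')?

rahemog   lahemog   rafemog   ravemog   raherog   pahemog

rahemog

lalyos ~ rarzos — Risimar l corresponds to Orneke r word-initially before a back vowel.
himofe ~ himohe — Risimar f corresponds to Orneke h between vowels (before a front vowel).
Applying these to Risimar 'lafemog':
  lafemog → rafemog   (l→r word-initially before a back vowel)
  rafemog → rahemog   (f→h between vowels (before a front vowel))
So the Orneke cognate is 'rahemog'.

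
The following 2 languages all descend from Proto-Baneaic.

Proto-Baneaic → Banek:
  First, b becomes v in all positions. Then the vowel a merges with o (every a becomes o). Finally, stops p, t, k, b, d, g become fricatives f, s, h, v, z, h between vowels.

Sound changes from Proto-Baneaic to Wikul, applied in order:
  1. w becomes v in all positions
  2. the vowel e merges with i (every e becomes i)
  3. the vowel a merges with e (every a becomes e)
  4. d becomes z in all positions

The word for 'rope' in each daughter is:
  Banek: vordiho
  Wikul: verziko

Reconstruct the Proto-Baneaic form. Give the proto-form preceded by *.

*vardiko

Position 2: Banek has o, Wikul has e. In Wikul, e can only continue *a, so the proto-segment is *a.
Position 6: Banek has h, Wikul has k. Wikul preserves k here (none of its changes turn any other segment into k), so the proto-segment is *k.
Position 4: Banek has d, Wikul has z. Banek preserves d here (none of its changes turn any other segment into d), so the proto-segment is *d.
This points to *vardiko. Verify forward in each daughter:
Banek: *vardiko
  vardiko (rule 1 does not apply)
  vardiko → vordiko   [vowel merger]
  vordiko → vordiho   [intervocalic lenition]
  giving Banek vordiho.
Wikul: start from *vardiko.
  rule 1: no change — vardiko
  rule 2: no change — vardiko
  rule 3 (vowel merger): vardiko → verdiko
  rule 4 (unconditioned shift): verdiko → verziko
  ⇒ Wikul verziko
No other proto-form is consistent with every reflex, so the reconstruction is *vardiko.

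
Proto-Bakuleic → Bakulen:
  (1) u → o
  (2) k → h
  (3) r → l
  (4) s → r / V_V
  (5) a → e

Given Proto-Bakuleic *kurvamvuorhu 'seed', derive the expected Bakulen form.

holvemvoolho

Bakulen: start from *kurvamvuorhu.
  rule 1 (vowel merger): kurvamvuorhu → korvamvoorho
  rule 2 (unconditioned shift): korvamvoorho → horvamvoorho
  rule 3 (unconditioned shift): horvamvoorho → holvamvoolho
  rule 4: no change — holvamvoolho
  rule 5 (vowel merger): holvamvoolho → holvemvoolho
  ⇒ Bakulen holvemvoolho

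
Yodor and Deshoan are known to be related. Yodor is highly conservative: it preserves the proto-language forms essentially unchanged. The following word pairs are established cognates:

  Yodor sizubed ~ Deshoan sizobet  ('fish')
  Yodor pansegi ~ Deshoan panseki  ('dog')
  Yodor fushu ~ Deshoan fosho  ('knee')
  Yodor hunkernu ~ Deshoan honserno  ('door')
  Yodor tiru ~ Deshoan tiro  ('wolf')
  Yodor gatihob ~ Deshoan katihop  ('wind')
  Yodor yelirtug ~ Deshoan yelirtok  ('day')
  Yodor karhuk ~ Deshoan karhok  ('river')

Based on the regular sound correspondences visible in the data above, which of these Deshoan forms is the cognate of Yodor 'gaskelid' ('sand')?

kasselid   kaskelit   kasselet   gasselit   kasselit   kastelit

kasselit

gatihob ~ katihop — Yodor g corresponds to Deshoan k word-initially before a back vowel.
hunkernu ~ honserno — Yodor k corresponds to Deshoan s after a consonant, before a front vowel.
sizubed ~ sizobet — Yodor d corresponds to Deshoan t word-finally.
Applying these to Yodor 'gaskelid':
  gaskelid → kaskelid   (g→k word-initially before a back vowel)
  kaskelid → kasselid   (k→s after a consonant, before a front vowel)
  kasselid → kasselit   (d→t word-finally)
So the Deshoan cognate is 'kasselit'.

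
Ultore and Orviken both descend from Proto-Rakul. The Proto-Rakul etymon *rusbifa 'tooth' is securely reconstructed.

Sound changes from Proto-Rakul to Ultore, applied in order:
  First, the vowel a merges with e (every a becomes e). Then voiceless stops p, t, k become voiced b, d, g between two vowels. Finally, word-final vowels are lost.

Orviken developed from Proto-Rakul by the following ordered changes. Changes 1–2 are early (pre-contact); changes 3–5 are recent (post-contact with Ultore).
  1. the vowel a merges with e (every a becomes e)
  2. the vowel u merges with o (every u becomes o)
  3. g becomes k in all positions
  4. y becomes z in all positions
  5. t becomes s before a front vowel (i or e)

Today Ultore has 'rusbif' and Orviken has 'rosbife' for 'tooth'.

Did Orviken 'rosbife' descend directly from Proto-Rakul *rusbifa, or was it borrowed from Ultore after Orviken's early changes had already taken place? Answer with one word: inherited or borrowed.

If inherited, *rusbifa would pass through all of Orviken's changes:
Orviken: *rusbifa
  rusbifa → rusbife   [vowel merger]
  rusbife → rosbife   [vowel merger]
  rosbife (rule 3 does not apply)
  rosbife (rule 4 does not apply)
  rosbife (rule 5 does not apply)
  giving Orviken rosbife.
If borrowed from Ultore 'rusbif' after the early changes, it would undergo only the recent ones:
  rule 3 (unconditioned shift): no change (rusbif)
  rule 4 (unconditioned shift): no change (rusbif)
  rule 5 (palatalisation): no change (rusbif)
  ⇒ as a loan: rusbif
Orviken 'rosbife' matches the inherited outcome exactly, so it is an inherited cognate, not a loan.

inherited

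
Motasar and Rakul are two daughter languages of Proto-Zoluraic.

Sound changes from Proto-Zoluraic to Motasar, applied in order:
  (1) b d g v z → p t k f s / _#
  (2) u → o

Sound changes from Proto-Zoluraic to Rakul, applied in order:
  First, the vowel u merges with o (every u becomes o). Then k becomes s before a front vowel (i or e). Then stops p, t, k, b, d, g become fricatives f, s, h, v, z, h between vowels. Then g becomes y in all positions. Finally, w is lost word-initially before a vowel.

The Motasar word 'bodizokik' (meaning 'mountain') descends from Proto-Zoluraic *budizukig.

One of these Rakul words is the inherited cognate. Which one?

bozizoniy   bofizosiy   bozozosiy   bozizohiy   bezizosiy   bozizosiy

Rakul: *budizukig > bodizokig > bodizosig > bozizosig > bozizosiy  (by vowel merger, palatalisation, intervocalic lenition, unconditioned shift)

bozizosiy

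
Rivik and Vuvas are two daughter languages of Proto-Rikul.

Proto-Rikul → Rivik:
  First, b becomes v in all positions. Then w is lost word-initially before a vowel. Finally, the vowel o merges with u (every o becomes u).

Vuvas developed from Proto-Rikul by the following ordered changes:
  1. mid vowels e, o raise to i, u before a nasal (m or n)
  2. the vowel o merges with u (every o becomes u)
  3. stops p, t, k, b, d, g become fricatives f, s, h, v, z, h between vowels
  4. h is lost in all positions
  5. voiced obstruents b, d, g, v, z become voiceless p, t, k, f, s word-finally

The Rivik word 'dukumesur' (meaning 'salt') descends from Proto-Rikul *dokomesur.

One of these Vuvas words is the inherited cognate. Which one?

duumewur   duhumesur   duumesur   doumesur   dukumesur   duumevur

duumesur

Vuvas: *dokomesur
  dokomesur → dokumesur   [pre-nasal raising]
  dokumesur → dukumesur   [vowel merger]
  dukumesur → duhumesur   [intervocalic lenition]
  duhumesur → duumesur   [h-loss]
  duumesur (rule 5 does not apply)
  giving Vuvas duumesur.
Only 'duumesur' matches the regular Vuvas development of *dokomesur.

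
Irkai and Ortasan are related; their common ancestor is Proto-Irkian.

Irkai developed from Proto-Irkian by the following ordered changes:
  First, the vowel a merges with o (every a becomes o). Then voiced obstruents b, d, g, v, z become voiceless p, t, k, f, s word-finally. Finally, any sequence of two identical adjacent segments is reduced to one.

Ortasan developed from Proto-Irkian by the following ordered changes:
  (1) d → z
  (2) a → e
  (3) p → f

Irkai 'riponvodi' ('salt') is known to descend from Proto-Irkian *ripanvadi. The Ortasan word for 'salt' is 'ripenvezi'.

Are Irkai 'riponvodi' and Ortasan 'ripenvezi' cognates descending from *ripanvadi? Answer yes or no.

no

Derive the expected Ortasan reflex of *ripanvadi:
Ortasan: *ripanvadi
  ripanvadi → ripanvazi   [unconditioned shift]
  ripanvazi → ripenvezi   [vowel merger]
  ripenvezi → rifenvezi   [unconditioned shift]
  giving Ortasan rifenvezi.
The regular Ortasan reflex would be 'rifenvezi', but the attested form is 'ripenvezi'. The correspondence is irregular, so they are not cognates (the Ortasan form has a different source).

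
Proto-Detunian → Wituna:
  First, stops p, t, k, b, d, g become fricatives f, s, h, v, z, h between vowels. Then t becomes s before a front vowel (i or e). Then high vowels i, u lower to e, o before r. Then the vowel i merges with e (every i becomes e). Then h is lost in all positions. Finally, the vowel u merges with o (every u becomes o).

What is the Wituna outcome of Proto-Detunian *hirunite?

Wituna: *hirunite > hirunise > herunise > herunese > erunese > eronese  (by intervocalic lenition, pre-rhotic lowering, vowel merger, h-loss, vowel merger)

eronese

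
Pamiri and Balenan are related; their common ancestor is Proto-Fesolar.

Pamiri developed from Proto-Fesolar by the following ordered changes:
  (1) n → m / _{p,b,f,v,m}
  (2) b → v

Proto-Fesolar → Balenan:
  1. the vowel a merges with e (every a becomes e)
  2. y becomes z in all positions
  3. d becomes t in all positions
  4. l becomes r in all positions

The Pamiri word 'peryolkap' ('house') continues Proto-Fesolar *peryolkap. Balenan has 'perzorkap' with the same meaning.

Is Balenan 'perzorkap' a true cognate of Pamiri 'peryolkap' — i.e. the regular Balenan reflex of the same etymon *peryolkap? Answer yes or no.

no

Derive the expected Balenan reflex of *peryolkap:
Balenan: start from *peryolkap.
  rule 1 (vowel merger): peryolkap → peryolkep
  rule 2 (unconditioned shift): peryolkep → perzolkep
  rule 3: no change — perzolkep
  rule 4 (unconditioned shift): perzolkep → perzorkep
  ⇒ Balenan perzorkep
The regular Balenan reflex would be 'perzorkep', but the attested form is 'perzorkap'. The correspondence is irregular, so they are not cognates (the Balenan form has a different source).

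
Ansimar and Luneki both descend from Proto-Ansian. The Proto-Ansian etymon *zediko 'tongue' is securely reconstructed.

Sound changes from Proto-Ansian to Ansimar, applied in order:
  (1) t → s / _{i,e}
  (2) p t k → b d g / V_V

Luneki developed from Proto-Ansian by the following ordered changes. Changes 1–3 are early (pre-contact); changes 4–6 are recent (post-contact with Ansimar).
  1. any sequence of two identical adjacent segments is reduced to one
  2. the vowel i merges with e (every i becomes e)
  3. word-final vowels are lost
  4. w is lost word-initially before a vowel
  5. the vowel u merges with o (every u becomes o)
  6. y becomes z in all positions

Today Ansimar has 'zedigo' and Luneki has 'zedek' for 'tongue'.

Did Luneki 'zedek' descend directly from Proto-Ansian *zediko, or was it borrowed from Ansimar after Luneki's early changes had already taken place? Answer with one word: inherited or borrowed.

inherited

If inherited, *zediko would pass through all of Luneki's changes:
Luneki: *zediko > zedeko > zedek  (by vowel merger, apocope)
If borrowed from Ansimar 'zedigo' after the early changes, it would undergo only the recent ones:
  rule 4 (glide loss): no change (zedigo)
  rule 5 (vowel merger): no change (zedigo)
  rule 6 (unconditioned shift): no change (zedigo)
  ⇒ as a loan: zedigo
Luneki 'zedek' matches the inherited outcome exactly, so it is an inherited cognate, not a loan.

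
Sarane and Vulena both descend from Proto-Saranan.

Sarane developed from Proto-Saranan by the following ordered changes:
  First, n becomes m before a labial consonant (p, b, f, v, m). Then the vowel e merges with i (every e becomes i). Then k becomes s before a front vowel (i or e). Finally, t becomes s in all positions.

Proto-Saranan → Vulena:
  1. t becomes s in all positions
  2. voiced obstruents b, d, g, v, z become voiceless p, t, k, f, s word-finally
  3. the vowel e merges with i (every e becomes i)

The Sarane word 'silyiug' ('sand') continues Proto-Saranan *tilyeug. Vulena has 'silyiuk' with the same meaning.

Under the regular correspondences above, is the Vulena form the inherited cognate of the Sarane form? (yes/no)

yes

Derive the expected Vulena reflex of *tilyeug:
Vulena: start from *tilyeug.
  rule 1 (unconditioned shift): tilyeug → silyeug
  rule 2 (final devoicing): silyeug → silyeuk
  rule 3 (vowel merger): silyeuk → silyiuk
  ⇒ Vulena silyiuk
Vulena 'silyiuk' matches the regular reflex exactly, so the pair is cognate.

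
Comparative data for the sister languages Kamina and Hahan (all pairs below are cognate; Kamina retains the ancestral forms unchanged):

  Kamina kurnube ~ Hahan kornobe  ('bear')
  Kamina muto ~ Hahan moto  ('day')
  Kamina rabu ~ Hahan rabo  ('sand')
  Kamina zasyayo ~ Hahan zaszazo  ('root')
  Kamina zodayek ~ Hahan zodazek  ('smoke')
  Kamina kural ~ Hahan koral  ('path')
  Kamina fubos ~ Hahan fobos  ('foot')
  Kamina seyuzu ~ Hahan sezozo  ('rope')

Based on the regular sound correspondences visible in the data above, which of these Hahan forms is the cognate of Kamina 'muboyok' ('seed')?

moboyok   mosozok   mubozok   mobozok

kurnube ~ kornobe, fubos ~ fobos — Kamina u corresponds to Hahan o after a consonant, before a labial obstruent.
zasyayo ~ zaszazo — Kamina y corresponds to Hahan z between vowels (before a back vowel).
Applying these to Kamina 'muboyok':
  muboyok → moboyok   (u→o after a consonant, before a labial obstruent)
  moboyok → mobozok   (y→z between vowels (before a back vowel))
So the Hahan cognate is 'mobozok'.

mobozok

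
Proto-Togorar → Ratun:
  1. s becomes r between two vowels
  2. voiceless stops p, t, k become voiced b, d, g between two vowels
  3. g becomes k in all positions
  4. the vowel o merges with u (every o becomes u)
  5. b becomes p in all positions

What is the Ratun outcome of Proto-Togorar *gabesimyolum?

kaperimyulum

Ratun: *gabesimyolum
  gabesimyolum → gaberimyolum   [rhotacism]
  gaberimyolum (rule 2 does not apply)
  gaberimyolum → kaberimyolum   [unconditioned shift]
  kaberimyolum → kaberimyulum   [vowel merger]
  kaberimyulum → kaperimyulum   [unconditioned shift]
  giving Ratun kaperimyulum.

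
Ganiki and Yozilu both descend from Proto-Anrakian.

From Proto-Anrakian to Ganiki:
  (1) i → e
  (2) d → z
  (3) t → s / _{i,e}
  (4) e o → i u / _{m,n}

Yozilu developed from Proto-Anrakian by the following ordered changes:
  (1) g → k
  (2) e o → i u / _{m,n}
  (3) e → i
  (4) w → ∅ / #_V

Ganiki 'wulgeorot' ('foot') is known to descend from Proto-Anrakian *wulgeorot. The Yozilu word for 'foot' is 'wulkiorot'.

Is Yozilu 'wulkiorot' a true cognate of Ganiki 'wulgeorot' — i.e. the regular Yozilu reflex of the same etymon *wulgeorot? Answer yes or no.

Derive the expected Yozilu reflex of *wulgeorot:
Yozilu: start from *wulgeorot.
  rule 1 (unconditioned shift): wulgeorot → wulkeorot
  rule 2: no change — wulkeorot
  rule 3 (vowel merger): wulkeorot → wulkiorot
  rule 4 (glide loss): wulkiorot → ulkiorot
  ⇒ Yozilu ulkiorot
The regular Yozilu reflex would be 'ulkiorot', but the attested form is 'wulkiorot'. The correspondence is irregular, so they are not cognates (the Yozilu form has a different source).

no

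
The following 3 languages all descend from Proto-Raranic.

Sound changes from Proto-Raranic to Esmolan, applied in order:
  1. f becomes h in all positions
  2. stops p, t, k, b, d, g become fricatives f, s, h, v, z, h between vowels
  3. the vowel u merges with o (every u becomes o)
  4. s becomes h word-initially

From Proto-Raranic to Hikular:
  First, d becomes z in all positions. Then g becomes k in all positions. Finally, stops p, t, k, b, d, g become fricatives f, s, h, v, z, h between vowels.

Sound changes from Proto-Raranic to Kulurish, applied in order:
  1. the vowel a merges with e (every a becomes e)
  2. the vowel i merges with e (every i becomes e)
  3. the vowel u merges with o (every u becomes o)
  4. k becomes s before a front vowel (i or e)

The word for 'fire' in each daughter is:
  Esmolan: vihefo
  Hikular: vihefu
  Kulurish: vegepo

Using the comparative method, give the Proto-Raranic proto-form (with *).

Position 2: Esmolan has i, Hikular has i, Kulurish has e. Esmolan preserves i here (none of its changes turn any other segment into i), so the proto-segment is *i.
Position 3: Esmolan has h, Hikular has h, Kulurish has g. Kulurish preserves g here (none of its changes turn any other segment into g), so the proto-segment is *g.
Position 5: Esmolan has f, Hikular has f, Kulurish has p. Kulurish preserves p here (none of its changes turn any other segment into p), so the proto-segment is *p.
Continuing position by position gives *vigepu; check it forward:
Esmolan: *vigepu
  vigepu (rule 1 does not apply)
  vigepu → vihefu   [intervocalic lenition]
  vihefu → vihefo   [vowel merger]
  vihefo (rule 4 does not apply)
  giving Esmolan vihefo.
Hikular: *vigepu > vikepu > vihefu  (by unconditioned shift, intervocalic lenition)
Kulurish: *vigepu > vegepu > vegepo  (by vowel merger, vowel merger)
No other proto-form is consistent with every reflex, so the reconstruction is *vigepu.

*vigepu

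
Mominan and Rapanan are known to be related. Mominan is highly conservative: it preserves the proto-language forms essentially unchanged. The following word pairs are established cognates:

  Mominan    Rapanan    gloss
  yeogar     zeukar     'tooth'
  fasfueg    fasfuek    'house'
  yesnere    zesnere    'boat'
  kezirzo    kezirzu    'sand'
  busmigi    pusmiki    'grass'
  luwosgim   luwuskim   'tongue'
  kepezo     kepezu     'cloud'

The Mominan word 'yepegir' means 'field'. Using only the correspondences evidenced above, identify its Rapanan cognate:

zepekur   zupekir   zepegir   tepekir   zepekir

yeogar ~ zeukar, yesnere ~ zesnere — Mominan y corresponds to Rapanan z word-initially before a front vowel.
busmigi ~ pusmiki — Mominan g corresponds to Rapanan k between vowels (before a front vowel).
Applying these to Mominan 'yepegir':
  yepegir → zepegir   (y→z word-initially before a front vowel)
  zepegir → zepekir   (g→k between vowels (before a front vowel))
So the Rapanan cognate is 'zepekir'.

zepekir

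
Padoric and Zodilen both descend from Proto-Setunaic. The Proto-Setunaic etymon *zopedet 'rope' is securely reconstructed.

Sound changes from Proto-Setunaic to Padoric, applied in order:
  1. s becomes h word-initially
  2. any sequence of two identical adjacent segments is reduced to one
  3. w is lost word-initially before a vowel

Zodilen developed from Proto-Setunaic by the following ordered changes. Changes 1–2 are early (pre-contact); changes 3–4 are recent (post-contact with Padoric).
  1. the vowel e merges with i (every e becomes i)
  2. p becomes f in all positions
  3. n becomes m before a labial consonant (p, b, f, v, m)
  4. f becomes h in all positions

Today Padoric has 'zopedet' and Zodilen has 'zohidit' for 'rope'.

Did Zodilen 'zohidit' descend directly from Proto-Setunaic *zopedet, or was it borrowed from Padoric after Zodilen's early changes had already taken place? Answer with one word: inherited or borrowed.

If inherited, *zopedet would pass through all of Zodilen's changes:
Zodilen: start from *zopedet.
  rule 1 (vowel merger): zopedet → zopidit
  rule 2 (unconditioned shift): zopidit → zofidit
  rule 3: no change — zofidit
  rule 4 (unconditioned shift): zofidit → zohidit
  ⇒ Zodilen zohidit
If borrowed from Padoric 'zopedet' after the early changes, it would undergo only the recent ones:
  rule 3 (nasal place assimilation): no change (zopedet)
  rule 4 (unconditioned shift): no change (zopedet)
  ⇒ as a loan: zopedet
Zodilen 'zohidit' matches the inherited outcome exactly, so it is an inherited cognate, not a loan.

inherited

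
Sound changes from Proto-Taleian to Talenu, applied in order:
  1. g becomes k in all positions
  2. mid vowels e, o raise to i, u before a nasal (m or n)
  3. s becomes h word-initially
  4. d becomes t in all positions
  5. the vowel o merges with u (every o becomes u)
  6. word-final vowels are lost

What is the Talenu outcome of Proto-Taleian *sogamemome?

Talenu: start from *sogamemome.
  rule 1 (unconditioned shift): sogamemome → sokamemome
  rule 2 (pre-nasal raising): sokamemome → sokamimume
  rule 3 (debuccalisation): sokamimume → hokamimume
  rule 4: no change — hokamimume
  rule 5 (vowel merger): hokamimume → hukamimume
  rule 6 (apocope): hukamimume → hukamimum
  ⇒ Talenu hukamimum

hukamimum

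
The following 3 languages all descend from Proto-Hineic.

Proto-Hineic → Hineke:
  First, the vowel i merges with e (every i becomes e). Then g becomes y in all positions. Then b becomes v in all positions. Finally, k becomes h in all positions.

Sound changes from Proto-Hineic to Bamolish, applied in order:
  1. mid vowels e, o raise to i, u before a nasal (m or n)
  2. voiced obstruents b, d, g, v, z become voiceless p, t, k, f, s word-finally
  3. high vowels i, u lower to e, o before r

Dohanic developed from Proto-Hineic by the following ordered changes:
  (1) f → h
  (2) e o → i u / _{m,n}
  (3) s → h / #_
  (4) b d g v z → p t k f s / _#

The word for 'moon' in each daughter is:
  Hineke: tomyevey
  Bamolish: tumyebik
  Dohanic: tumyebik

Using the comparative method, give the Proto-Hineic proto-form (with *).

*tomyebig

Position 8: Hineke has y, Bamolish has k, Dohanic has k. Taking the neighbouring segments as reconstructed: Hineke y could go back to *g or *y; Bamolish k could go back to *k or *g; Dohanic k could go back to *k or *g — the one source consistent with every daughter is *g.
Position 2: Hineke has o, Bamolish has u, Dohanic has u. Hineke preserves o here (none of its changes turn any other segment into o), so the proto-segment is *o.
Position 7: Hineke has e, Bamolish has i, Dohanic has i. Taking the neighbouring segments as reconstructed: Hineke e could go back to *e or *i; Bamolish i can only go back to *i; Dohanic i can only go back to *i — the one source consistent with every daughter is *i.
Verify the candidate proto-form against each daughter:
Hineke: start from *tomyebig.
  rule 1 (vowel merger): tomyebig → tomyebeg
  rule 2 (unconditioned shift): tomyebeg → tomyebey
  rule 3 (unconditioned shift): tomyebey → tomyevey
  rule 4: no change — tomyevey
  ⇒ Hineke tomyevey
Bamolish: *tomyebig
  tomyebig → tumyebig   [pre-nasal raising]
  tumyebig → tumyebik   [final devoicing]
  tumyebik (rule 3 does not apply)
  giving Bamolish tumyebik.
Dohanic: *tomyebig > tumyebig > tumyebik  (by pre-nasal raising, final devoicing)
No other proto-form is consistent with every reflex, so the reconstruction is *tomyebig.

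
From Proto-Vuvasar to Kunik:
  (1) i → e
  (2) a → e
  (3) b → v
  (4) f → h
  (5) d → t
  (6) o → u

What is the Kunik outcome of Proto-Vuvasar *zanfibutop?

zenhevutup

Kunik: start from *zanfibutop.
  rule 1 (vowel merger): zanfibutop → zanfebutop
  rule 2 (vowel merger): zanfebutop → zenfebutop
  rule 3 (unconditioned shift): zenfebutop → zenfevutop
  rule 4 (unconditioned shift): zenfevutop → zenhevutop
  rule 5: no change — zenhevutop
  rule 6 (vowel merger): zenhevutop → zenhevutup
  ⇒ Kunik zenhevutup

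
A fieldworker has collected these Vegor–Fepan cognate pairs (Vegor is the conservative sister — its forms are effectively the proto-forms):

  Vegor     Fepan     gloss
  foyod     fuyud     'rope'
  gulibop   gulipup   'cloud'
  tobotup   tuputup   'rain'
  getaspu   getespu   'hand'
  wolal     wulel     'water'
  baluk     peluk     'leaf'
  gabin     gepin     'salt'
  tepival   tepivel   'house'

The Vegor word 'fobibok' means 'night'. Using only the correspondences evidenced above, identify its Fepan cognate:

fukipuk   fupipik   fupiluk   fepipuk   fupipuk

fupipuk

tobotup ~ tuputup — Vegor o corresponds to Fepan u after a consonant, before a labial obstruent.
gabin ~ gepin — Vegor b corresponds to Fepan p between vowels (before a front vowel).
gulibop ~ gulipup, tobotup ~ tuputup — Vegor b corresponds to Fepan p between vowels (before a back vowel).
foyod ~ fuyud, tobotup ~ tuputup — Vegor o corresponds to Fepan u after a consonant, before a consonant other than r, m, n, p, b, f, v.
Applying these to Vegor 'fobibok':
  fobibok → fubibok   (o→u after a consonant, before a labial obstruent)
  fubibok → fupibok   (b→p between vowels (before a front vowel))
  fupibok → fupipok   (b→p between vowels (before a back vowel))
  fupipok → fupipuk   (o→u after a consonant, before a consonant other than r, m, n, p, b, f, v)
So the Fepan cognate is 'fupipuk'.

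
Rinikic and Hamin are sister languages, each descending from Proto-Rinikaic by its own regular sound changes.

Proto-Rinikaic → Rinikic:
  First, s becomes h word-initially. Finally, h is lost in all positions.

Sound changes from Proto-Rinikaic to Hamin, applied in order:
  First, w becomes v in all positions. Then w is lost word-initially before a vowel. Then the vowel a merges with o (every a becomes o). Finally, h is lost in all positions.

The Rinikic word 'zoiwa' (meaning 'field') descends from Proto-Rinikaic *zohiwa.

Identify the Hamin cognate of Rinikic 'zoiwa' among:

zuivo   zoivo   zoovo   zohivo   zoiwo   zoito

Hamin: *zohiwa > zohiva > zohivo > zoivo  (by unconditioned shift, vowel merger, h-loss)
Only 'zoivo' matches the regular Hamin development of *zohiwa.

zoivo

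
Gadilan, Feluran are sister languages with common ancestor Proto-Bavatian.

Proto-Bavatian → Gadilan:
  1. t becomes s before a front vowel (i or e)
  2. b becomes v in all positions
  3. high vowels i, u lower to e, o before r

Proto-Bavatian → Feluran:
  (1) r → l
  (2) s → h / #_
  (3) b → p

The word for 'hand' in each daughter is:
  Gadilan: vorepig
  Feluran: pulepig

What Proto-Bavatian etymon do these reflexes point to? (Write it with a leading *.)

*burepig

Position 3: Gadilan has r, Feluran has l. Gadilan preserves r here (none of its changes turn any other segment into r), so the proto-segment is *r.
Position 1: Gadilan has v, Feluran has p. Taking the neighbouring segments as reconstructed: Gadilan v could go back to *b or *v; Feluran p could go back to *p or *b — the one source consistent with every daughter is *b.
Verify the candidate proto-form against each daughter:
Gadilan: *burepig > vurepig > vorepig  (by unconditioned shift, pre-rhotic lowering)
Feluran: *burepig
  burepig → bulepig   [unconditioned shift]
  bulepig (rule 2 does not apply)
  bulepig → pulepig   [unconditioned shift]
  giving Feluran pulepig.
*burepig is the unique common source.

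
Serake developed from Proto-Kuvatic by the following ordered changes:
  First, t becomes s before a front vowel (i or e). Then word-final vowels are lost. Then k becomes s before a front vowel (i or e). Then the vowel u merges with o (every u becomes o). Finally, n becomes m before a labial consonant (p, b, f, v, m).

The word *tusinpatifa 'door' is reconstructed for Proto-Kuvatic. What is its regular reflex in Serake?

tosimpasif

Serake: *tusinpatifa
  tusinpatifa → tusinpasifa   [palatalisation]
  tusinpasifa → tusinpasif   [apocope]
  tusinpasif (rule 3 does not apply)
  tusinpasif → tosinpasif   [vowel merger]
  tosinpasif → tosimpasif   [nasal place assimilation]
  giving Serake tosimpasif.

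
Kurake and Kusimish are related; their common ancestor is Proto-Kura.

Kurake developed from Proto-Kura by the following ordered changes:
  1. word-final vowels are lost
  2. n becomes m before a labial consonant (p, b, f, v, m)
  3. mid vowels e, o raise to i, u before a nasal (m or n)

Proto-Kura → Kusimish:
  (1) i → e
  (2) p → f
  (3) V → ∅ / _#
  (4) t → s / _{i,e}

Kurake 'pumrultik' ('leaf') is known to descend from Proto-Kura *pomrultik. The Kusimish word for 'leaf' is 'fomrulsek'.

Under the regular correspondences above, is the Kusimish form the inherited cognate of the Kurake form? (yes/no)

Derive the expected Kusimish reflex of *pomrultik:
Kusimish: start from *pomrultik.
  rule 1 (vowel merger): pomrultik → pomrultek
  rule 2 (unconditioned shift): pomrultek → fomrultek
  rule 3: no change — fomrultek
  rule 4 (palatalisation): fomrultek → fomrulsek
  ⇒ Kusimish fomrulsek
Kusimish 'fomrulsek' matches the regular reflex exactly, so the pair is cognate.

yes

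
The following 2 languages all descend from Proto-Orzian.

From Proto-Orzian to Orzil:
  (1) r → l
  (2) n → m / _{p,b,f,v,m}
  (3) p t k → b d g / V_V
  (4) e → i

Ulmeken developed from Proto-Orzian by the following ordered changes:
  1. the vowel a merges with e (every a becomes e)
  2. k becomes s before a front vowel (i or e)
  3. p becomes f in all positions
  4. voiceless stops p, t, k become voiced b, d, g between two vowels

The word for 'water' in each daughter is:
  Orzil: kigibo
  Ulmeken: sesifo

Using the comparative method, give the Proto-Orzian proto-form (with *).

*kekipo

Position 2: Orzil has i, Ulmeken has e. Taking the neighbouring segments as reconstructed: Orzil i could go back to *e or *i; Ulmeken e could go back to *a or *e — the one source consistent with every daughter is *e.
Position 1: Orzil has k, Ulmeken has s. Orzil preserves k here (none of its changes turn any other segment into k), so the proto-segment is *k.
This points to *kekipo. Verify forward in each daughter:
Orzil: *kekipo
  kekipo (rule 1 does not apply)
  kekipo (rule 2 does not apply)
  kekipo → kegibo   [intervocalic voicing]
  kegibo → kigibo   [vowel merger]
  giving Orzil kigibo.
Ulmeken: *kekipo
  kekipo (rule 1 does not apply)
  kekipo → sesipo   [palatalisation]
  sesipo → sesifo   [unconditioned shift]
  sesifo (rule 4 does not apply)
  giving Ulmeken sesifo.
*kekipo is the unique common source.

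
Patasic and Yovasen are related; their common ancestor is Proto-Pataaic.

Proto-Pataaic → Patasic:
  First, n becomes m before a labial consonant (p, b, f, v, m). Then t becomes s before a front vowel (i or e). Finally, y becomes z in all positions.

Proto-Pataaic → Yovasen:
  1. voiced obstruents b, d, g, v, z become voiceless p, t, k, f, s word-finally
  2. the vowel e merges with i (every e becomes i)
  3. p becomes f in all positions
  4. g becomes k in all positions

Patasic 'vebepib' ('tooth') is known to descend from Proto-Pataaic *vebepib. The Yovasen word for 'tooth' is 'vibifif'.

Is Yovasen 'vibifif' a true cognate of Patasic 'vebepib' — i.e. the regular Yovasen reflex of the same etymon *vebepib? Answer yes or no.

Derive the expected Yovasen reflex of *vebepib:
Yovasen: start from *vebepib.
  rule 1 (final devoicing): vebepib → vebepip
  rule 2 (vowel merger): vebepip → vibipip
  rule 3 (unconditioned shift): vibipip → vibifif
  rule 4: no change — vibifif
  ⇒ Yovasen vibifif
Yovasen 'vibifif' matches the regular reflex exactly, so the pair is cognate.

yes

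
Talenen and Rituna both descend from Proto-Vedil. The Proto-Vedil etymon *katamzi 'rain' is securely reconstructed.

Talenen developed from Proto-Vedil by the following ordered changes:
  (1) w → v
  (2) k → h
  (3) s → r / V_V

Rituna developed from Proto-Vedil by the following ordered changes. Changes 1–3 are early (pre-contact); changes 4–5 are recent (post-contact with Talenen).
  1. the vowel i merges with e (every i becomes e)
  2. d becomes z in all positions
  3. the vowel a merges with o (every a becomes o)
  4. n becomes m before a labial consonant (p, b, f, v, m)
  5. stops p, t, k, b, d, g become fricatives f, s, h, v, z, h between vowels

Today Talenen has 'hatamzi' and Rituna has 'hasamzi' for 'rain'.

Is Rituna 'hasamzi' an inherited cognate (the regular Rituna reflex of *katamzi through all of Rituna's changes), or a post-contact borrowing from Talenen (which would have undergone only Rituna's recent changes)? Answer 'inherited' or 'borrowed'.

borrowed

If inherited, *katamzi would pass through all of Rituna's changes:
Rituna: *katamzi
  katamzi → katamze   [vowel merger]
  katamze (rule 2 does not apply)
  katamze → kotomze   [vowel merger]
  kotomze (rule 4 does not apply)
  kotomze → kosomze   [intervocalic lenition]
  giving Rituna kosomze.
If borrowed from Talenen 'hatamzi' after the early changes, it would undergo only the recent ones:
  rule 4 (nasal place assimilation): no change (hatamzi)
  rule 5 (intervocalic lenition): hatamzi → hasamzi
  ⇒ as a loan: hasamzi
Rituna 'hasamzi' matches the loan outcome 'hasamzi', not the inherited 'kosomze' — it skipped the early Rituna changes, so it was borrowed from Talenen.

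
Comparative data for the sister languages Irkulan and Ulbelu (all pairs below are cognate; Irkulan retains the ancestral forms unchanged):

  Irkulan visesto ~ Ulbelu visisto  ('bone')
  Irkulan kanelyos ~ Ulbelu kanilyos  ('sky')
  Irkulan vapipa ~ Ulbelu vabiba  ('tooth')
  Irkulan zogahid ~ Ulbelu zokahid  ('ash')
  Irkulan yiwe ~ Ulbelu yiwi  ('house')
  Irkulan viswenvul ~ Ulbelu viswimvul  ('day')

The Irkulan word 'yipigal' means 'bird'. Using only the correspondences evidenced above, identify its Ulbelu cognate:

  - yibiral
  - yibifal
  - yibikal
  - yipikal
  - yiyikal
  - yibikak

vapipa ~ vabiba — Irkulan p corresponds to Ulbelu b between vowels (before a front vowel).
zogahid ~ zokahid — Irkulan g corresponds to Ulbelu k between vowels (before a back vowel).
Applying these to Irkulan 'yipigal':
  yipigal → yibigal   (p→b between vowels (before a front vowel))
  yibigal → yibikal   (g→k between vowels (before a back vowel))
So the Ulbelu cognate is 'yibikal'.

yibikal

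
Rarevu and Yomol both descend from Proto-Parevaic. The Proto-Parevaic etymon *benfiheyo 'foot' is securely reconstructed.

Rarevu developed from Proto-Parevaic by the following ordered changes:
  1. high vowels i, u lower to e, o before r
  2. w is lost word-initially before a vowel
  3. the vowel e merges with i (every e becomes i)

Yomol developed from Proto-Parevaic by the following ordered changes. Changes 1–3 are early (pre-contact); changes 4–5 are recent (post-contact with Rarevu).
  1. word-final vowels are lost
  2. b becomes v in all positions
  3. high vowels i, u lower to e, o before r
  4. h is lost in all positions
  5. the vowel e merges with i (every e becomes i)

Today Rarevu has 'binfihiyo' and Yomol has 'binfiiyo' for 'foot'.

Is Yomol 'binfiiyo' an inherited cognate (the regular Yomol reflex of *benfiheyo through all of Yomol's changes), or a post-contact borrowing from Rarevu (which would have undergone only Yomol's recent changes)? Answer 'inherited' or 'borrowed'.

If inherited, *benfiheyo would pass through all of Yomol's changes:
Yomol: *benfiheyo > benfihey > venfihey > venfiey > vinfiiy  (by apocope, unconditioned shift, h-loss, vowel merger)
If borrowed from Rarevu 'binfihiyo' after the early changes, it would undergo only the recent ones:
  rule 4 (h-loss): binfihiyo → binfiiyo
  rule 5 (vowel merger): no change (binfiiyo)
  ⇒ as a loan: binfiiyo
Yomol 'binfiiyo' matches the loan outcome 'binfiiyo', not the inherited 'vinfiiy' — it skipped the early Yomol changes, so it was borrowed from Rarevu.

borrowed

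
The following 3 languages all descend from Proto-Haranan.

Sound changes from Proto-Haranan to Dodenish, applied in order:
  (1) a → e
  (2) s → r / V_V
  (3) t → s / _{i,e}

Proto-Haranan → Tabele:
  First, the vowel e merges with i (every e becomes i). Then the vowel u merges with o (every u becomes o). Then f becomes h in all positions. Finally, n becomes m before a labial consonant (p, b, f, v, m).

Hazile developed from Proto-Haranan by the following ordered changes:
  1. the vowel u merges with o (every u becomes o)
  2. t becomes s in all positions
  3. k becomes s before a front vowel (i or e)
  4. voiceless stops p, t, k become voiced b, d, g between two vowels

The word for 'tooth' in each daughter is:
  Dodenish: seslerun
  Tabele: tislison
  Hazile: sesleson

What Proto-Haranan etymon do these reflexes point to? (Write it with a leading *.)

Position 7: Dodenish has u, Tabele has o, Hazile has o. Dodenish preserves u here (none of its changes turn any other segment into u), so the proto-segment is *u.
Position 1: Dodenish has s, Tabele has t, Hazile has s. Tabele preserves t here (none of its changes turn any other segment into t), so the proto-segment is *t.
Position 6: Dodenish has r, Tabele has s, Hazile has s. Tabele preserves s here (none of its changes turn any other segment into s), so the proto-segment is *s.
Verify the candidate proto-form against each daughter:
Dodenish: *teslesun > teslerun > seslerun  (by rhotacism, palatalisation)
Tabele: *teslesun > tislisun > tislison  (by vowel merger, vowel merger)
Hazile: *teslesun
  teslesun → tesleson   [vowel merger]
  tesleson → sesleson   [unconditioned shift]
  sesleson (rule 3 does not apply)
  sesleson (rule 4 does not apply)
  giving Hazile sesleson.
*teslesun is the unique common source.

*teslesun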